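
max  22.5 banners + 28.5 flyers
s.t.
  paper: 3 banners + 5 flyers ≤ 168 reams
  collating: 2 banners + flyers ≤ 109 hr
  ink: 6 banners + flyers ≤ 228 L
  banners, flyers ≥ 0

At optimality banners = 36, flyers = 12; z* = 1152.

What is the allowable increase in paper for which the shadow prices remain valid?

168.75

Binding constraints: paper, ink. The basis is B = [[3,5],[6,1]] with det -27.
Per unit increase in paper, x* moves by d = (-0.037, 0.2222).
The basis stays optimal until collating becomes binding; allowable increase = 168.75 reams.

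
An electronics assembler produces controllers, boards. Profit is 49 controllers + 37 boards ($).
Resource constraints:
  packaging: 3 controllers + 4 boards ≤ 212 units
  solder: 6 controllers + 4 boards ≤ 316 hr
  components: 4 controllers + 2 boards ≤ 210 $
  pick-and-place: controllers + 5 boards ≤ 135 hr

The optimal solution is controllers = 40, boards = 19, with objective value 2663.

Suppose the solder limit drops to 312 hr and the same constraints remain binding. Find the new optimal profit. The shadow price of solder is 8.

2631

Δb = -4, so new z* = 2663 + (8)·(-4) = 2663 − 32 = 2631.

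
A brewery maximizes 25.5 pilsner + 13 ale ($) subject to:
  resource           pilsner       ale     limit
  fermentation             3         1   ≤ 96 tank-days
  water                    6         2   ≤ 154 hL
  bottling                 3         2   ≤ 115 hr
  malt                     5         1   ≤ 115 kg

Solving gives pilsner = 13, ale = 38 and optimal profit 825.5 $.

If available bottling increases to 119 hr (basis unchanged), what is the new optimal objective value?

At the optimum: fermentation uses 77 of 96 (slack = 19); water uses 154 of 154 (binding); bottling uses 115 of 115 (binding); malt uses 103 of 115 (slack = 12).
By complementary slackness, y = 0 for the non-binding constraints.
From A_Bᵀ y = c: 6·y_water + 3·y_bottling = 25.5; 2·y_water + 2·y_bottling = 13.
This yields shadow prices y_water = 2, y_bottling = 4.5.
Δz = y_bottling·Δb = 4.5 × (4) = 18, so new z* = 825.5 + 18 = 843.5.

843.5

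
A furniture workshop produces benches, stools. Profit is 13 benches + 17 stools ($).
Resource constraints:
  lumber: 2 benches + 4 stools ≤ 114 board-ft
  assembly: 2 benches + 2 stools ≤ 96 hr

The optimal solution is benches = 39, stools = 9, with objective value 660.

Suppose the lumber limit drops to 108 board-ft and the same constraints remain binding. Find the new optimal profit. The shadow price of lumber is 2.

Δb = -6, so new z* = 660 + (2)·(-6) = 660 − 12 = 648.

648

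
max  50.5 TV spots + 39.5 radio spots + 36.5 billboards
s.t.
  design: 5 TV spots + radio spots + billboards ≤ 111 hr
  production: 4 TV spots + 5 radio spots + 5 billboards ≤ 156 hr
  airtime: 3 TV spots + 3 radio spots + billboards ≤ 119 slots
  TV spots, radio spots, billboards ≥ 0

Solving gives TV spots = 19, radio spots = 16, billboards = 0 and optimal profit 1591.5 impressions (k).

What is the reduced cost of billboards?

-3

Check each constraint at x*: design 111/111 (tight); production 156/156 (tight); airtime 105/119 (slack 14).
Since airtime is not tight, its dual is 0.
From A_Bᵀ y = c: 5·y_design + 4·y_production = 50.5; 1·y_design + 5·y_production = 39.5.
→ y_design = 4.5 and y_production = 7.
Reduced cost of billboards: c₃ − yᵀa₃ = 36.5 − (4.5·1 + 7·5) = 36.5 − 39.5 = -3.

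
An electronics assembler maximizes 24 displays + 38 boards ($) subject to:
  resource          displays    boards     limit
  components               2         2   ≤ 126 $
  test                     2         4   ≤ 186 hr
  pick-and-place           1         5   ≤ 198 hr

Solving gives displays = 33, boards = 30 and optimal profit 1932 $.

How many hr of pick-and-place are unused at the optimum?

pick-and-place used = 1·33 + 5·30 = 183; slack = 198 − 183 = 15.

15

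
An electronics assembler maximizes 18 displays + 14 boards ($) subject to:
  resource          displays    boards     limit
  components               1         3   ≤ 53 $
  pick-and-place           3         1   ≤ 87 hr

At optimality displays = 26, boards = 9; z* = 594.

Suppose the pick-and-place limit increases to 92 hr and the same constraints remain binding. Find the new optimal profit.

619

At the optimum: components uses 53 of 53 (binding); pick-and-place uses 87 of 87 (binding).
From A_Bᵀ y = c: 1·y_components + 3·y_pick-and-place = 18; 3·y_components + 1·y_pick-and-place = 14.
Solving: y_components = 3, y_pick-and-place = 5.
Δz = y_pick-and-place·Δb = 5 × (5) = 25, so new z* = 594 + 25 = 619.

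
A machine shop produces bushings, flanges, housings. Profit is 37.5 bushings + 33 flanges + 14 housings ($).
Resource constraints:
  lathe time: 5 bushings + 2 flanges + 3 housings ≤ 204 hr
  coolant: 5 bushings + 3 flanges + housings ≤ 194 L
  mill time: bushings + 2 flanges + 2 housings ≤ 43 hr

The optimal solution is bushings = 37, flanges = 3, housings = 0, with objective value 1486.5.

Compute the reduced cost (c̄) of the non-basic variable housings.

-7

Check each constraint at x*: lathe time 191/204 (slack 13); coolant 194/194 (tight); mill time 43/43 (tight).
By complementary slackness, y = 0 for the non-binding constraint.
The binding rows give the dual system: 5·y_coolant + 1·y_mill time = 37.5 and 3·y_coolant + 2·y_mill time = 33.
This yields shadow prices y_coolant = 6, y_mill time = 7.5.
Reduced cost of housings: c₃ − yᵀa₃ = 14 − (6·1 + 7.5·2) = 14 − 21 = -7.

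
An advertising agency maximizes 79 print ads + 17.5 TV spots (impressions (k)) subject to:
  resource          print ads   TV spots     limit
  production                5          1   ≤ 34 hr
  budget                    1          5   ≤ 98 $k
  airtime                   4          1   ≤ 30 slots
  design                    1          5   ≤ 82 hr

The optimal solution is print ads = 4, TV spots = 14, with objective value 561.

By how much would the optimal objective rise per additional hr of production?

Binding: production and airtime. Non-binding: budget (24 unused), design (8 unused).
By complementary slackness, y = 0 for the non-binding constraints.
Dual feasibility on the basic columns requires 5·y_production + 4·y_airtime = 79, 1·y_production + 1·y_airtime = 17.5.
Solving: y_production = 9, y_airtime = 8.5.
Shadow price of production = 9.

9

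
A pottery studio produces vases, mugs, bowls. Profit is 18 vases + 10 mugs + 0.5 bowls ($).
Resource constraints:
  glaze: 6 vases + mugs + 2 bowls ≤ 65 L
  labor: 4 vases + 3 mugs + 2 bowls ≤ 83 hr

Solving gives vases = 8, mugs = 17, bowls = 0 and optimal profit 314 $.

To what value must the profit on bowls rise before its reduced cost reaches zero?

8

Check each constraint at x*: glaze 65/65 (tight); labor 83/83 (tight).
From A_Bᵀ y = c: 6·y_glaze + 4·y_labor = 18; 1·y_glaze + 3·y_labor = 10.
Solving: y_glaze = 1, y_labor = 3.
bowls enters the basis when its profit ≥ yᵀa₃ = 1·2 + 3·2 = 8.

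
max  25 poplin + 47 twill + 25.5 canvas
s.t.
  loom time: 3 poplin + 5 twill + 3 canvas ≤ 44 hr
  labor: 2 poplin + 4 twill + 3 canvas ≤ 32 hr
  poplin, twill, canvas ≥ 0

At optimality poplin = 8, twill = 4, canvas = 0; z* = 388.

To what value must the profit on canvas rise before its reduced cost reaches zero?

33

At the optimum: loom time uses 44 of 44 (binding); labor uses 32 of 32 (binding).
The binding rows give the dual system: 3·y_loom time + 2·y_labor = 25 and 5·y_loom time + 4·y_labor = 47.
→ y_loom time = 3 and y_labor = 8.
canvas enters the basis when its profit ≥ yᵀa₃ = 3·3 + 8·3 = 33.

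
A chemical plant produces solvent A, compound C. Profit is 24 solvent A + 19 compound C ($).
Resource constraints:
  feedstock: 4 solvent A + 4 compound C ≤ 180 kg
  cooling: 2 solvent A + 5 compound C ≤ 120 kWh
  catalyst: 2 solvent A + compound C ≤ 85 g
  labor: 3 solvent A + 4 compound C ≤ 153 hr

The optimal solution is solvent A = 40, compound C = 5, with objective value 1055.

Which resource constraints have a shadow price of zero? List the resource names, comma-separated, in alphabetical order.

cooling, labor

feedstock: 180/180 (binding)
cooling: 105/120 (slack 15)
catalyst: 85/85 (binding)
labor: 140/153 (slack 13)
By complementary slackness, a constraint with positive slack has shadow price 0 → cooling, labor.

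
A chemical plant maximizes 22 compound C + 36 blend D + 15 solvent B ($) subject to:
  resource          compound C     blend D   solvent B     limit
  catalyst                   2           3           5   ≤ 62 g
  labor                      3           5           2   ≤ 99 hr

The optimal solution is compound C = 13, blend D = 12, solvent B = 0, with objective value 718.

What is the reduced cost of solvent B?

At the optimum: catalyst uses 62 of 62 (binding); labor uses 99 of 99 (binding).
The binding rows give the dual system: 2·y_catalyst + 3·y_labor = 22 and 3·y_catalyst + 5·y_labor = 36.
→ y_catalyst = 2 and y_labor = 6.
Reduced cost of solvent B: c₃ − yᵀa₃ = 15 − (2·5 + 6·2) = 15 − 22 = -7.

-7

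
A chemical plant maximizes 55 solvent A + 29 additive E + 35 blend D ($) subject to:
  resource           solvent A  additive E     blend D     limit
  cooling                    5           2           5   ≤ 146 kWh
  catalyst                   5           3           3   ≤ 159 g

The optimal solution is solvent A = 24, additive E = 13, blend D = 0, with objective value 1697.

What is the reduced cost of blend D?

Check each constraint at x*: cooling 146/146 (tight); catalyst 159/159 (tight).
From A_Bᵀ y = c: 5·y_cooling + 5·y_catalyst = 55; 2·y_cooling + 3·y_catalyst = 29.
This yields shadow prices y_cooling = 4, y_catalyst = 7.
Reduced cost of blend D: c₃ − yᵀa₃ = 35 − (4·5 + 7·3) = 35 − 41 = -6.

-6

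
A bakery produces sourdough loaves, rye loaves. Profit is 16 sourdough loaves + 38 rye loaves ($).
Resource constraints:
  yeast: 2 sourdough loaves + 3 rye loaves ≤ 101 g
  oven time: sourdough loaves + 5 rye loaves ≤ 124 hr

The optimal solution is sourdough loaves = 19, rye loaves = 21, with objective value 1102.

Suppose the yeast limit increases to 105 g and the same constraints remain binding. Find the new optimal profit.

1126

Check each constraint at x*: yeast 101/101 (tight); oven time 124/124 (tight).
Dual feasibility on the basic columns requires 2·y_yeast + 1·y_oven time = 16, 3·y_yeast + 5·y_oven time = 38.
→ y_yeast = 6 and y_oven time = 4.
Δz = y_yeast·Δb = 6 × (4) = 24, so new z* = 1102 + 24 = 1126.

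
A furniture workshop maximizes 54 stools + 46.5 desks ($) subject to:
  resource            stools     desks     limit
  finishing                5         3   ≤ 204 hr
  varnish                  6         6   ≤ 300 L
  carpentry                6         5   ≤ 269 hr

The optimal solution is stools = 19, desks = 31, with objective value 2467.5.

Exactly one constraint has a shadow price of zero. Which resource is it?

finishing: 188/204 (slack 16)
varnish: 300/300 (binding)
carpentry: 269/269 (binding)
By complementary slackness, a constraint with positive slack has shadow price 0 → finishing.

finishing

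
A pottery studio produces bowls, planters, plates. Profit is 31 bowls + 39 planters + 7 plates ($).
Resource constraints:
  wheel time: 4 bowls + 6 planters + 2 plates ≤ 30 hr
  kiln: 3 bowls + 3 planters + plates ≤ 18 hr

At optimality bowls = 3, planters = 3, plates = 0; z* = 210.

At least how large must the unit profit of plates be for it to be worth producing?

13

Check each constraint at x*: wheel time 30/30 (tight); kiln 18/18 (tight).
From A_Bᵀ y = c: 4·y_wheel time + 3·y_kiln = 31; 6·y_wheel time + 3·y_kiln = 39.
→ y_wheel time = 4 and y_kiln = 5.
plates enters the basis when its profit ≥ yᵀa₃ = 4·2 + 5·1 = 13.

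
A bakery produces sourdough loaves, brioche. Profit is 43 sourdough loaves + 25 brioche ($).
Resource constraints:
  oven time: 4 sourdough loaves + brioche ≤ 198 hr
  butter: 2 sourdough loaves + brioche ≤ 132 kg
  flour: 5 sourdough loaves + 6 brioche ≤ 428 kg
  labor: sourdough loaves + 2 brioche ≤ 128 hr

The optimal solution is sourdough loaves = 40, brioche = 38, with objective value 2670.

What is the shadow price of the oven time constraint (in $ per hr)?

7

Check each constraint at x*: oven time 198/198 (tight); butter 118/132 (slack 14); flour 428/428 (tight); labor 116/128 (slack 12).
By complementary slackness, y = 0 for the non-binding constraints.
Dual feasibility on the basic columns requires 4·y_oven time + 5·y_flour = 43, 1·y_oven time + 6·y_flour = 25.
→ y_oven time = 7 and y_flour = 3.
Shadow price of oven time = 7.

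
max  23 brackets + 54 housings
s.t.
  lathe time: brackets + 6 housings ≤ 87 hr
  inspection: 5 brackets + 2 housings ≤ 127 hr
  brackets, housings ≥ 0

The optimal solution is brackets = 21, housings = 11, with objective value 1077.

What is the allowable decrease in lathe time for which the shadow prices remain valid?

Binding constraints: lathe time, inspection. The basis is B = [[1,6],[5,2]] with det -28.
Per unit decrease in lathe time, x* moves by d = (0.0714, -0.1786).
The basis stays optimal until housings reaches 0; allowable decrease = 61.6 hr.

61.6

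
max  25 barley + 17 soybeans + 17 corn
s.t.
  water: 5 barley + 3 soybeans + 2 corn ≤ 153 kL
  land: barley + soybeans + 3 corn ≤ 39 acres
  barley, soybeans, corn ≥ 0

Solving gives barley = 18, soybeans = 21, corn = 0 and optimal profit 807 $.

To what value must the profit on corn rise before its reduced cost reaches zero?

23

At the optimum: water uses 153 of 153 (binding); land uses 39 of 39 (binding).
The binding rows give the dual system: 5·y_water + 1·y_land = 25 and 3·y_water + 1·y_land = 17.
Solving: y_water = 4, y_land = 5.
corn enters the basis when its profit ≥ yᵀa₃ = 4·2 + 5·3 = 23.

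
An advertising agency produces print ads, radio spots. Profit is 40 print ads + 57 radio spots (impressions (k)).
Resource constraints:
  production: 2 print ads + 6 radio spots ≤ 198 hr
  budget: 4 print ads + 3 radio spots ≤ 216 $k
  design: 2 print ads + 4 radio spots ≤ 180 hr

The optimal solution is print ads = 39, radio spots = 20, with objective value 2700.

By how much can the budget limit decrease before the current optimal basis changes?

Binding constraints: production, budget. The basis is B = [[2,6],[4,3]] with det -18.
Per unit decrease in budget, x* moves by d = (-0.3333, 0.1111).
The basis stays optimal until print ads reaches 0; allowable decrease = 117 $k.

117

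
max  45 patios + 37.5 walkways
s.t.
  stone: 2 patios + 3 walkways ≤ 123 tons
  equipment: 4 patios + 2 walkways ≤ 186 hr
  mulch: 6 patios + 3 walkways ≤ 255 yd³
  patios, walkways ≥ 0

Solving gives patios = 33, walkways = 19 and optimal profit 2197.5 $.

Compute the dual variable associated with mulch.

5

At the optimum: stone uses 123 of 123 (binding); equipment uses 170 of 186 (slack = 16); mulch uses 255 of 255 (binding).
Slack constraints have shadow price 0 (complementary slackness).
From A_Bᵀ y = c: 2·y_stone + 6·y_mulch = 45; 3·y_stone + 3·y_mulch = 37.5.
This yields shadow prices y_stone = 7.5, y_mulch = 5.
Shadow price of mulch = 5.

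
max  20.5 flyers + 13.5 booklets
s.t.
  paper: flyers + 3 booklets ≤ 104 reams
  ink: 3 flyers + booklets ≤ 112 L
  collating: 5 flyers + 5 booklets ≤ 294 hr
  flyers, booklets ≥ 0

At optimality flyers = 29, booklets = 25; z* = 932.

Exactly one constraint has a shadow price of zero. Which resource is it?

paper: 104/104 (binding)
ink: 112/112 (binding)
collating: 270/294 (slack 24)
By complementary slackness, a constraint with positive slack has shadow price 0 → collating.

collating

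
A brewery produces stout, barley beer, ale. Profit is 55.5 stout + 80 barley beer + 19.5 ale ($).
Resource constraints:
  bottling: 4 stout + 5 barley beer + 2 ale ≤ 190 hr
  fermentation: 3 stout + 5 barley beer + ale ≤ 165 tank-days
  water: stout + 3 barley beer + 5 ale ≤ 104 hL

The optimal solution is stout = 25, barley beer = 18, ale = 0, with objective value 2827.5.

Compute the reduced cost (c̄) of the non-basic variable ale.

-4

Check each constraint at x*: bottling 190/190 (tight); fermentation 165/165 (tight); water 79/104 (slack 25).
Slack constraints have shadow price 0 (complementary slackness).
The binding rows give the dual system: 4·y_bottling + 3·y_fermentation = 55.5 and 5·y_bottling + 5·y_fermentation = 80.
This yields shadow prices y_bottling = 7.5, y_fermentation = 8.5.
Reduced cost of ale: c₃ − yᵀa₃ = 19.5 − (7.5·2 + 8.5·1) = 19.5 − 23.5 = -4.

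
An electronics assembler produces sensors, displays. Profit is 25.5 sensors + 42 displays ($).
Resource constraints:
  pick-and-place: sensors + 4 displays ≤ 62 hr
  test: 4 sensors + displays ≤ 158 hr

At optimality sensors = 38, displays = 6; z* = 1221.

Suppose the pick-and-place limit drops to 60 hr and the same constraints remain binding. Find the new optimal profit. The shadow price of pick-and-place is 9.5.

1202

Δb = -2, so new z* = 1221 + (9.5)·(-2) = 1221 − 19 = 1202.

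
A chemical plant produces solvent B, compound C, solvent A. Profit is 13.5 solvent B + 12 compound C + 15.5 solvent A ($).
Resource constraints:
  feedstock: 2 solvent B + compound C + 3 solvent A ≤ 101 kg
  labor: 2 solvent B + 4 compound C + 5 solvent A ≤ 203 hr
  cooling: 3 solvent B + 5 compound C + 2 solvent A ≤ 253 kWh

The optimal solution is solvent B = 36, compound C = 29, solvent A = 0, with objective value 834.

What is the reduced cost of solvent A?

-1

At the optimum: feedstock uses 101 of 101 (binding); labor uses 188 of 203 (slack = 15); cooling uses 253 of 253 (binding).
By complementary slackness, y = 0 for the non-binding constraint.
From A_Bᵀ y = c: 2·y_feedstock + 3·y_cooling = 13.5; 1·y_feedstock + 5·y_cooling = 12.
Solving: y_feedstock = 4.5, y_cooling = 1.5.
Reduced cost of solvent A: c₃ − yᵀa₃ = 15.5 − (4.5·3 + 1.5·2) = 15.5 − 16.5 = -1.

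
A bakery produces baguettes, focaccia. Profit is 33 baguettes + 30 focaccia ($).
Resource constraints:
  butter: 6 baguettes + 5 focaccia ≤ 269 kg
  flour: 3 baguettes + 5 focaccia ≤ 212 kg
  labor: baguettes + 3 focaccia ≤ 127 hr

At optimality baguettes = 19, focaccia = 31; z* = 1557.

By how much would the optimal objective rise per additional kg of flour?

1

Binding: butter and flour. Non-binding: labor (15 unused).
Since labor is not tight, its dual is 0.
The binding rows give the dual system: 6·y_butter + 3·y_flour = 33 and 5·y_butter + 5·y_flour = 30.
This yields shadow prices y_butter = 5, y_flour = 1.
Shadow price of flour = 1.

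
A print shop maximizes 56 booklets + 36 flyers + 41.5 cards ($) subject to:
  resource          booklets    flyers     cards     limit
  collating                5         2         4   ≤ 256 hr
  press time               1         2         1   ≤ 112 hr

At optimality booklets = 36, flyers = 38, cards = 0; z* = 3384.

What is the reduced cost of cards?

Check each constraint at x*: collating 256/256 (tight); press time 112/112 (tight).
The binding rows give the dual system: 5·y_collating + 1·y_press time = 56 and 2·y_collating + 2·y_press time = 36.
Solving: y_collating = 9.5, y_press time = 8.5.
Reduced cost of cards: c₃ − yᵀa₃ = 41.5 − (9.5·4 + 8.5·1) = 41.5 − 46.5 = -5.

-5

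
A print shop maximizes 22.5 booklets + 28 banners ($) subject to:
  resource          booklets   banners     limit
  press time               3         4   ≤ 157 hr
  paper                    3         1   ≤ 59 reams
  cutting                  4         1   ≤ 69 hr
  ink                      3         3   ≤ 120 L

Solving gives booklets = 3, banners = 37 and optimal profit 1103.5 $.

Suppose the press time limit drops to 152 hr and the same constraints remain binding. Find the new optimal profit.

Binding: press time and ink. Non-binding: paper (13 unused), cutting (20 unused).
Slack constraints have shadow price 0 (complementary slackness).
Dual feasibility on the basic columns requires 3·y_press time + 3·y_ink = 22.5, 4·y_press time + 3·y_ink = 28.
→ y_press time = 5.5 and y_ink = 2.
Δz = y_press time·Δb = 5.5 × (-5) = -27.5, so new z* = 1103.5 − 27.5 = 1076.

1076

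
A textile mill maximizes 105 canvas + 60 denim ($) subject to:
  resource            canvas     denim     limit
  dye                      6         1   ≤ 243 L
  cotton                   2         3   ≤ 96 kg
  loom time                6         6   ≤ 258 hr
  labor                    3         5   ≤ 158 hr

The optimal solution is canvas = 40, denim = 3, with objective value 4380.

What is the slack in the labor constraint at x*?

23

labor used = 3·40 + 5·3 = 135; slack = 158 − 135 = 23.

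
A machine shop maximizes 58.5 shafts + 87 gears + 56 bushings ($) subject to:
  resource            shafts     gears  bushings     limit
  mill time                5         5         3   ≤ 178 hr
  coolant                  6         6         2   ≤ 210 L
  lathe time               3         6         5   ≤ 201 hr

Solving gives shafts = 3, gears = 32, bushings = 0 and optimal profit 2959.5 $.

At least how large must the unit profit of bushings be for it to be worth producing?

At the optimum: mill time uses 175 of 178 (slack = 3); coolant uses 210 of 210 (binding); lathe time uses 201 of 201 (binding).
By complementary slackness, y = 0 for the non-binding constraint.
The binding rows give the dual system: 6·y_coolant + 3·y_lathe time = 58.5 and 6·y_coolant + 6·y_lathe time = 87.
→ y_coolant = 5 and y_lathe time = 9.5.
bushings enters the basis when its profit ≥ yᵀa₃ = 5·2 + 9.5·5 = 57.5.

57.5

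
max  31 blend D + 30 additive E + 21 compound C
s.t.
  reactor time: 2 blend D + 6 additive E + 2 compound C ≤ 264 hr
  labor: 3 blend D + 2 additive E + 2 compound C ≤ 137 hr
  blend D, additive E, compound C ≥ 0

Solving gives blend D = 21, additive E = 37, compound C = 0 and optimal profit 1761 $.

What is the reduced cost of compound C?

Both reactor time and labor are binding at x*.
From A_Bᵀ y = c: 2·y_reactor time + 3·y_labor = 31; 6·y_reactor time + 2·y_labor = 30.
Solving: y_reactor time = 2, y_labor = 9.
Reduced cost of compound C: c₃ − yᵀa₃ = 21 − (2·2 + 9·2) = 21 − 22 = -1.

-1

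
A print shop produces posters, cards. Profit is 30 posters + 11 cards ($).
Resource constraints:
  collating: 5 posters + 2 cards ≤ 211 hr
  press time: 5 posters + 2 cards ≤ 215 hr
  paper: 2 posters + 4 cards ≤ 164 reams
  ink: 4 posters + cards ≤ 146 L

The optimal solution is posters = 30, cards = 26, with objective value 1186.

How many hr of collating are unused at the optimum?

collating used = 5·30 + 2·26 = 202; slack = 211 − 202 = 9.

9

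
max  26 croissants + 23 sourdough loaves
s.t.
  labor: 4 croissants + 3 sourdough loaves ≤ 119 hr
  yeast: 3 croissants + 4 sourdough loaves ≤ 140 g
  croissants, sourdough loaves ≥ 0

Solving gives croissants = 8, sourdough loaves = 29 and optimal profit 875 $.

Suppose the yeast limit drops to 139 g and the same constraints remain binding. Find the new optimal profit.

873

Both labor and yeast are binding at x*.
Dual feasibility on the basic columns requires 4·y_labor + 3·y_yeast = 26, 3·y_labor + 4·y_yeast = 23.
Solving: y_labor = 5, y_yeast = 2.
Δz = y_yeast·Δb = 2 × (-1) = -2, so new z* = 875 − 2 = 873.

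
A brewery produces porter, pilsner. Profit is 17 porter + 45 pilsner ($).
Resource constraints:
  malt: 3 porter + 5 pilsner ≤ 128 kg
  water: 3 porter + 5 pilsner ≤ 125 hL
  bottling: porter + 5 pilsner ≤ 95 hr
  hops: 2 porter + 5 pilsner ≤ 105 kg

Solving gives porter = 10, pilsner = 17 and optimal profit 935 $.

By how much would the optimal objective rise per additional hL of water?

Check each constraint at x*: malt 115/128 (slack 13); water 115/125 (slack 10); bottling 95/95 (tight); hops 105/105 (tight).
By complementary slackness, y = 0 for the non-binding constraints.
The binding rows give the dual system: 1·y_bottling + 2·y_hops = 17 and 5·y_bottling + 5·y_hops = 45.
→ y_bottling = 1 and y_hops = 8.
Shadow price of water = 0.

0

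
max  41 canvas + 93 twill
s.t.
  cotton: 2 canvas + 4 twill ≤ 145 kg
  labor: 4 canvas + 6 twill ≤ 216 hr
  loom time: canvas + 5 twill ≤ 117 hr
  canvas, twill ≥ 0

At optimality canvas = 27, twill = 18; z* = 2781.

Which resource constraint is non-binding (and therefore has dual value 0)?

cotton: 126/145 (slack 19)
labor: 216/216 (binding)
loom time: 117/117 (binding)
By complementary slackness, a constraint with positive slack has shadow price 0 → cotton.

cotton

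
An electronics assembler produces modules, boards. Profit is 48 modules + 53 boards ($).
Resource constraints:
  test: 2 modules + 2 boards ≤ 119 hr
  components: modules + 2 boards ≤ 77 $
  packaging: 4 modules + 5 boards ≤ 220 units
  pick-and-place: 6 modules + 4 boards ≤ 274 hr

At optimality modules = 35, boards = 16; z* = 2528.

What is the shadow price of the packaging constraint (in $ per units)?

Binding: packaging and pick-and-place. Non-binding: test (17 unused), components (10 unused).
Since test, components are not tight, their duals are 0.
Dual feasibility on the basic columns requires 4·y_packaging + 6·y_pick-and-place = 48, 5·y_packaging + 4·y_pick-and-place = 53.
→ y_packaging = 9 and y_pick-and-place = 2.
Shadow price of packaging = 9.

9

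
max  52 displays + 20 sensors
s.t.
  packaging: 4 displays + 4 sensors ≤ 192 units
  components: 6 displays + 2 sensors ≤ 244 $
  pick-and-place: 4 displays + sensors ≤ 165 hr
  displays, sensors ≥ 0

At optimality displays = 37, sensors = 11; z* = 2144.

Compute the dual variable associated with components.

Check each constraint at x*: packaging 192/192 (tight); components 244/244 (tight); pick-and-place 159/165 (slack 6).
Slack constraints have shadow price 0 (complementary slackness).
Dual feasibility on the basic columns requires 4·y_packaging + 6·y_components = 52, 4·y_packaging + 2·y_components = 20.
→ y_packaging = 1 and y_components = 8.
Shadow price of components = 8.

8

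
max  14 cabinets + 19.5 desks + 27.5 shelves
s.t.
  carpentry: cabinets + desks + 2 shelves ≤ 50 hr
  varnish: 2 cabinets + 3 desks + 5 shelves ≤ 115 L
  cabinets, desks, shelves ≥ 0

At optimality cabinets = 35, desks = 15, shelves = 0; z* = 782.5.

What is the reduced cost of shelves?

Check each constraint at x*: carpentry 50/50 (tight); varnish 115/115 (tight).
Dual feasibility on the basic columns requires 1·y_carpentry + 2·y_varnish = 14, 1·y_carpentry + 3·y_varnish = 19.5.
→ y_carpentry = 3 and y_varnish = 5.5.
Reduced cost of shelves: c₃ − yᵀa₃ = 27.5 − (3·2 + 5.5·5) = 27.5 − 33.5 = -6.

-6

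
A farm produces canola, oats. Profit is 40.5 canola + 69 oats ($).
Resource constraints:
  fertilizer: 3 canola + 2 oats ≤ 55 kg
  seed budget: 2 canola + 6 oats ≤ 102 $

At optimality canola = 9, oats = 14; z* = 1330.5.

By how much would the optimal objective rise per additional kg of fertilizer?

7.5

Check each constraint at x*: fertilizer 55/55 (tight); seed budget 102/102 (tight).
Dual feasibility on the basic columns requires 3·y_fertilizer + 2·y_seed budget = 40.5, 2·y_fertilizer + 6·y_seed budget = 69.
This yields shadow prices y_fertilizer = 7.5, y_seed budget = 9.
Shadow price of fertilizer = 7.5.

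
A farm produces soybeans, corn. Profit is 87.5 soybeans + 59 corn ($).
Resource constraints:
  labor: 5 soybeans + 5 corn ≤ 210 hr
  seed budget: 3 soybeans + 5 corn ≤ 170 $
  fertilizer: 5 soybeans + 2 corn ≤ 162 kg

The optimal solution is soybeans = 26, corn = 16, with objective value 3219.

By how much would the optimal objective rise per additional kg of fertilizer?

Check each constraint at x*: labor 210/210 (tight); seed budget 158/170 (slack 12); fertilizer 162/162 (tight).
By complementary slackness, y = 0 for the non-binding constraint.
From A_Bᵀ y = c: 5·y_labor + 5·y_fertilizer = 87.5; 5·y_labor + 2·y_fertilizer = 59.
→ y_labor = 8 and y_fertilizer = 9.5.
Shadow price of fertilizer = 9.5.

9.5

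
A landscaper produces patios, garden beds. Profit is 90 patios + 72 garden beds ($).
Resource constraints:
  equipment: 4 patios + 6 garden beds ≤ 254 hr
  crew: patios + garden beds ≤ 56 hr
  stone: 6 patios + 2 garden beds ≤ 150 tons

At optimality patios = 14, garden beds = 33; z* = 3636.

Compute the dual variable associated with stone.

Binding: equipment and stone. Non-binding: crew (9 unused).
Slack constraints have shadow price 0 (complementary slackness).
From A_Bᵀ y = c: 4·y_equipment + 6·y_stone = 90; 6·y_equipment + 2·y_stone = 72.
This yields shadow prices y_equipment = 9, y_stone = 9.
Shadow price of stone = 9.

9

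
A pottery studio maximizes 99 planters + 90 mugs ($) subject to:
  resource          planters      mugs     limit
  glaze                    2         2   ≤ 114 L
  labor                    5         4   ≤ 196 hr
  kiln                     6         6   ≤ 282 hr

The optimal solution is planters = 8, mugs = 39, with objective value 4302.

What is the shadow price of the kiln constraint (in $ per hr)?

Check each constraint at x*: glaze 94/114 (slack 20); labor 196/196 (tight); kiln 282/282 (tight).
Since glaze is not tight, its dual is 0.
The binding rows give the dual system: 5·y_labor + 6·y_kiln = 99 and 4·y_labor + 6·y_kiln = 90.
This yields shadow prices y_labor = 9, y_kiln = 9.
Shadow price of kiln = 9.

9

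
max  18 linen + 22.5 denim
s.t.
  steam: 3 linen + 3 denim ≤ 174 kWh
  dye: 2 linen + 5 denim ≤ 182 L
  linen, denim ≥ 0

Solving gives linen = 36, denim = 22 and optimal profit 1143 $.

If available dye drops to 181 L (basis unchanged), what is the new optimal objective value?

Check each constraint at x*: steam 174/174 (tight); dye 182/182 (tight).
The binding rows give the dual system: 3·y_steam + 2·y_dye = 18 and 3·y_steam + 5·y_dye = 22.5.
This yields shadow prices y_steam = 5, y_dye = 1.5.
Δz = y_dye·Δb = 1.5 × (-1) = -1.5, so new z* = 1143 − 1.5 = 1141.5.

1141.5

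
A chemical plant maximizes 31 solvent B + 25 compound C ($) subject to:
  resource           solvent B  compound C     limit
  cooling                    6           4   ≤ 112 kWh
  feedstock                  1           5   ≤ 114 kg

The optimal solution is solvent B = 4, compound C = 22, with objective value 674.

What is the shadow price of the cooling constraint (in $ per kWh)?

Both cooling and feedstock are binding at x*.
Dual feasibility on the basic columns requires 6·y_cooling + 1·y_feedstock = 31, 4·y_cooling + 5·y_feedstock = 25.
This yields shadow prices y_cooling = 5, y_feedstock = 1.
Shadow price of cooling = 5.

5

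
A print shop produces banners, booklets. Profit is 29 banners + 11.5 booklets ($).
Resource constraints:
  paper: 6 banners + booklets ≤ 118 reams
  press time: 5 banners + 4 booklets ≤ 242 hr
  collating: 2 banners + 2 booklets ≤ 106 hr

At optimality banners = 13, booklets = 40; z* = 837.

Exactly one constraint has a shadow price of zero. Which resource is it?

press time

paper: 118/118 (binding)
press time: 225/242 (slack 17)
collating: 106/106 (binding)
By complementary slackness, a constraint with positive slack has shadow price 0 → press time.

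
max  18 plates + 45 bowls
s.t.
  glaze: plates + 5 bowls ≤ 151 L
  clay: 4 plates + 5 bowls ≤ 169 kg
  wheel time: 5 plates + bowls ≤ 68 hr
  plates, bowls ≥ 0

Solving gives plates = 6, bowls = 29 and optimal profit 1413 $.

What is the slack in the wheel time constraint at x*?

wheel time used = 5·6 + 1·29 = 59; slack = 68 − 59 = 9.

9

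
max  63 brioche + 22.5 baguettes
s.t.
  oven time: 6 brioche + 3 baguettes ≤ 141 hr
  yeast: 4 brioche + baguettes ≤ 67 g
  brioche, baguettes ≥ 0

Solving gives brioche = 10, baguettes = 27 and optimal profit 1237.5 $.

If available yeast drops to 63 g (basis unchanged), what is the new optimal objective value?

Check each constraint at x*: oven time 141/141 (tight); yeast 67/67 (tight).
From A_Bᵀ y = c: 6·y_oven time + 4·y_yeast = 63; 3·y_oven time + 1·y_yeast = 22.5.
Solving: y_oven time = 4.5, y_yeast = 9.
Δz = y_yeast·Δb = 9 × (-4) = -36, so new z* = 1237.5 − 36 = 1201.5.

1201.5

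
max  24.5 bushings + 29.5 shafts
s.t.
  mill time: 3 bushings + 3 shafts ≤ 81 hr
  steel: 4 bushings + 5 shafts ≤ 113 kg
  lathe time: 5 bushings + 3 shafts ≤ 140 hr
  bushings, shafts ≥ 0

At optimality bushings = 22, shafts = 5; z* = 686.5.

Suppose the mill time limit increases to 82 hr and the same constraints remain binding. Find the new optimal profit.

Binding: mill time and steel. Non-binding: lathe time (15 unused).
By complementary slackness, y = 0 for the non-binding constraint.
The binding rows give the dual system: 3·y_mill time + 4·y_steel = 24.5 and 3·y_mill time + 5·y_steel = 29.5.
Solving: y_mill time = 1.5, y_steel = 5.
Δz = y_mill time·Δb = 1.5 × (1) = 1.5, so new z* = 686.5 + 1.5 = 688.

688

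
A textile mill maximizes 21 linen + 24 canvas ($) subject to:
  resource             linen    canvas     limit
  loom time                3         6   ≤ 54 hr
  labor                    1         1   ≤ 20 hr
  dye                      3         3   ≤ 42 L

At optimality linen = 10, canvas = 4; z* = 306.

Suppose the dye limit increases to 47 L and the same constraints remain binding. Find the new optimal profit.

Binding: loom time and dye. Non-binding: labor (6 unused).
Slack constraints have shadow price 0 (complementary slackness).
From A_Bᵀ y = c: 3·y_loom time + 3·y_dye = 21; 6·y_loom time + 3·y_dye = 24.
Solving: y_loom time = 1, y_dye = 6.
Δz = y_dye·Δb = 6 × (5) = 30, so new z* = 306 + 30 = 336.

336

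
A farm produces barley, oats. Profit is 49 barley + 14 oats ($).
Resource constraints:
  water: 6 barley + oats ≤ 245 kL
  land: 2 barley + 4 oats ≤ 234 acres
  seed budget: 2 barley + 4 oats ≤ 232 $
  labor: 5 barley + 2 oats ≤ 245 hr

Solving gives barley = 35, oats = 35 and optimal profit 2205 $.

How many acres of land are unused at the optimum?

24

land used = 2·35 + 4·35 = 210; slack = 234 − 210 = 24.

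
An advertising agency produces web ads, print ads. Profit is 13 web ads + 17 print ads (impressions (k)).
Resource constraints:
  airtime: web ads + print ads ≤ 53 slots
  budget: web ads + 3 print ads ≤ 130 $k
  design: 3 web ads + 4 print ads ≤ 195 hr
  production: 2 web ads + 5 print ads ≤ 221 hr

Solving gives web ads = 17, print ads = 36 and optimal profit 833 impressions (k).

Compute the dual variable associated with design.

At the optimum: airtime uses 53 of 53 (binding); budget uses 125 of 130 (slack = 5); design uses 195 of 195 (binding); production uses 214 of 221 (slack = 7).
By complementary slackness, y = 0 for the non-binding constraints.
From A_Bᵀ y = c: 1·y_airtime + 3·y_design = 13; 1·y_airtime + 4·y_design = 17.
→ y_airtime = 1 and y_design = 4.
Shadow price of design = 4.

4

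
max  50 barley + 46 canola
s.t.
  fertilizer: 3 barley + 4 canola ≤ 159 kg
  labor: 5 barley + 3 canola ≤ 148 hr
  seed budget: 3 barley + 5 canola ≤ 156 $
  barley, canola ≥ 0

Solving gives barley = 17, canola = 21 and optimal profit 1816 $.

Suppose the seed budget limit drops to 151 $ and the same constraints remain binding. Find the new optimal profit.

Check each constraint at x*: fertilizer 135/159 (slack 24); labor 148/148 (tight); seed budget 156/156 (tight).
Since fertilizer is not tight, its dual is 0.
The binding rows give the dual system: 5·y_labor + 3·y_seed budget = 50 and 3·y_labor + 5·y_seed budget = 46.
Solving: y_labor = 7, y_seed budget = 5.
Δz = y_seed budget·Δb = 5 × (-5) = -25, so new z* = 1816 − 25 = 1791.

1791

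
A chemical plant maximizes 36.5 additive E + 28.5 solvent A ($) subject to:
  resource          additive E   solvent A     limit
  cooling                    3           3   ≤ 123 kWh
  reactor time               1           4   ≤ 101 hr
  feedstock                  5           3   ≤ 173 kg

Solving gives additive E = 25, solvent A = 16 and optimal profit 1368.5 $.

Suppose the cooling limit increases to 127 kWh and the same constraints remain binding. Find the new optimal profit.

Binding: cooling and feedstock. Non-binding: reactor time (12 unused).
By complementary slackness, y = 0 for the non-binding constraint.
Dual feasibility on the basic columns requires 3·y_cooling + 5·y_feedstock = 36.5, 3·y_cooling + 3·y_feedstock = 28.5.
Solving: y_cooling = 5.5, y_feedstock = 4.
Δz = y_cooling·Δb = 5.5 × (4) = 22, so new z* = 1368.5 + 22 = 1390.5.

1390.5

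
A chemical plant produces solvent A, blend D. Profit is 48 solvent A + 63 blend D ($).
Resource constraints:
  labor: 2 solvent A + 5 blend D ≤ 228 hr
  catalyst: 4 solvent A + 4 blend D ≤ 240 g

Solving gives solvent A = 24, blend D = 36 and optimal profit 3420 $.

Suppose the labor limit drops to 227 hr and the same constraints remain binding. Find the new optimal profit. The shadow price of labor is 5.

3415

Δb = -1, so new z* = 3420 + (5)·(-1) = 3420 − 5 = 3415.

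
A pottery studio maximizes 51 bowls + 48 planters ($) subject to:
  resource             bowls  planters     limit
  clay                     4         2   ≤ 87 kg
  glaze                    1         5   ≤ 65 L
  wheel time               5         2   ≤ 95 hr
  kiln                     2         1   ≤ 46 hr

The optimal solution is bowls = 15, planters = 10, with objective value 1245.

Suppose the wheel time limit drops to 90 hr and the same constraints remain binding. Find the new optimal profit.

1200

Binding: glaze and wheel time. Non-binding: clay (7 unused), kiln (6 unused).
Slack constraints have shadow price 0 (complementary slackness).
From A_Bᵀ y = c: 1·y_glaze + 5·y_wheel time = 51; 5·y_glaze + 2·y_wheel time = 48.
→ y_glaze = 6 and y_wheel time = 9.
Δz = y_wheel time·Δb = 9 × (-5) = -45, so new z* = 1245 − 45 = 1200.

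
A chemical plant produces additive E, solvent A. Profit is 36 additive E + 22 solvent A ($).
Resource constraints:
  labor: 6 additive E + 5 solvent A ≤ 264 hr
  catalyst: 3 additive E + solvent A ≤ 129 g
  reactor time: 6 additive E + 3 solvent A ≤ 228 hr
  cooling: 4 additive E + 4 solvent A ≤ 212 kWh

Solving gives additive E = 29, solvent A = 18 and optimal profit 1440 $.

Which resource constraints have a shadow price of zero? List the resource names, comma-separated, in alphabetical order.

catalyst, cooling

labor: 264/264 (binding)
catalyst: 105/129 (slack 24)
reactor time: 228/228 (binding)
cooling: 188/212 (slack 24)
By complementary slackness, a constraint with positive slack has shadow price 0 → catalyst, cooling.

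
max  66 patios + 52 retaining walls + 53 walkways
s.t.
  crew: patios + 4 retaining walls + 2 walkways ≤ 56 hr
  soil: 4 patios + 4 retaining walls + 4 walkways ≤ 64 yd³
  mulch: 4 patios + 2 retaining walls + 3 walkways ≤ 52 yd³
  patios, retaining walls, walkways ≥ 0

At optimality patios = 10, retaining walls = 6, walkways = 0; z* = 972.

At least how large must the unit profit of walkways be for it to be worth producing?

At the optimum: crew uses 34 of 56 (slack = 22); soil uses 64 of 64 (binding); mulch uses 52 of 52 (binding).
Slack constraints have shadow price 0 (complementary slackness).
From A_Bᵀ y = c: 4·y_soil + 4·y_mulch = 66; 4·y_soil + 2·y_mulch = 52.
Solving: y_soil = 9.5, y_mulch = 7.
walkways enters the basis when its profit ≥ yᵀa₃ = 9.5·4 + 7·3 = 59.

59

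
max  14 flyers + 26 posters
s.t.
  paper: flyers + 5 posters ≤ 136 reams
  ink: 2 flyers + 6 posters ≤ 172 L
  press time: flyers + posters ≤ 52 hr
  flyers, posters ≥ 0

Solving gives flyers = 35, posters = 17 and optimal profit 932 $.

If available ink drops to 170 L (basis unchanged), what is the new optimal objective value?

At the optimum: paper uses 120 of 136 (slack = 16); ink uses 172 of 172 (binding); press time uses 52 of 52 (binding).
By complementary slackness, y = 0 for the non-binding constraint.
Dual feasibility on the basic columns requires 2·y_ink + 1·y_press time = 14, 6·y_ink + 1·y_press time = 26.
This yields shadow prices y_ink = 3, y_press time = 8.
Δz = y_ink·Δb = 3 × (-2) = -6, so new z* = 932 − 6 = 926.

926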